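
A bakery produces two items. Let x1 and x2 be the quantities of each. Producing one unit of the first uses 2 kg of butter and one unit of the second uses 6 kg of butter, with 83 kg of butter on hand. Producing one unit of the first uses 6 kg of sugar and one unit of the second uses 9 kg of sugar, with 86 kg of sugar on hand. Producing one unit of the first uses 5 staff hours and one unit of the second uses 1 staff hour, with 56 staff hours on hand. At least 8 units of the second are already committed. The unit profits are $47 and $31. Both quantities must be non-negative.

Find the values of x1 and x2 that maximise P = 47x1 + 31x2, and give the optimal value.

x1 = 7/3, x2 = 8, maximum P = 1073/3

The optimum lies where 6x1 + 9x2 = 86 and x2 = 8.
Solving simultaneously gives x1 = 7/3, x2 = 8.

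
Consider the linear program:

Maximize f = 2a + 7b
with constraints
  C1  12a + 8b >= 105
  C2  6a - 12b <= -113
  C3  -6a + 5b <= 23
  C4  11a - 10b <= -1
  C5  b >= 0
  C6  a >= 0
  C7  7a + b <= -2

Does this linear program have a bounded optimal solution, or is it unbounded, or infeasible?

The boundaries 6a - 12b = -113 and -6a + 5b = 23 meet at (289/42, 90/7), but that point violates 7a + b ≤ -2. Every candidate vertex is excluded by some other constraint, so the feasible region is empty.

infeasible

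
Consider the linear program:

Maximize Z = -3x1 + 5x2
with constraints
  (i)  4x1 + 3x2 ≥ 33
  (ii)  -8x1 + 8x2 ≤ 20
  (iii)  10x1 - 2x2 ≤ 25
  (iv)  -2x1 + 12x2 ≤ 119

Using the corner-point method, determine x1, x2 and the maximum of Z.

Vertices and Z = -3x1 + 5x2:
  (51/14, 43/7) → Z = 277/14
  (141/38, 115/19) → Z = 727/38
  (15/4, 25/4) → Z = 20

x1 = 15/4, x2 = 25/4, maximum Z = 20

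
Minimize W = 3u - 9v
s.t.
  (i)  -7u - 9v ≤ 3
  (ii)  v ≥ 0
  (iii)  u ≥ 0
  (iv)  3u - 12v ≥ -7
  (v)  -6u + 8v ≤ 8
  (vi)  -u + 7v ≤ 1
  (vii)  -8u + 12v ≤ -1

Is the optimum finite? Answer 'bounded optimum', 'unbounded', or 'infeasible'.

bounded optimum

Vertices and W = 3u - 9v:
  (1/8, 0) → W = 3/8
  (19/44, 9/44) → W = -6/11
The feasible region has finitely many vertices and no improving ray; the minimum is -6/11 at (19/44, 9/44).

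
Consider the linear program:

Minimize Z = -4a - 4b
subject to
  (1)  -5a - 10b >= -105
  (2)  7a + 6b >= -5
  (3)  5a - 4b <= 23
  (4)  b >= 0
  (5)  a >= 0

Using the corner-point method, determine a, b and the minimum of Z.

a = 65/7, b = 41/7, minimum Z = -424/7

Vertices and Z = -4a - 4b:
  (65/7, 41/7) → Z = -424/7
  (0, 21/2) → Z = -42
  (23/5, 0) → Z = -92/5
  (0, 0) → Z = 0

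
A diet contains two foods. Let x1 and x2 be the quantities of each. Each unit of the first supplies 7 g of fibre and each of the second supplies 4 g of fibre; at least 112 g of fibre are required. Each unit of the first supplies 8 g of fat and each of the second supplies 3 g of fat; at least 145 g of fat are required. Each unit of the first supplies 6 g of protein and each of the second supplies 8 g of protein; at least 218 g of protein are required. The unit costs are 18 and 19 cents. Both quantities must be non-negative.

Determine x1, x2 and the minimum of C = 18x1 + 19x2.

The feasible region is unbounded (it extends along (0, 1), (1, 0)), but C strictly increases along every unbounded feasible direction, so there is no improving ray and the minimum is attained at a vertex.

The binding constraints are 8x1 + 3x2 = 145 and 6x1 + 8x2 = 218.
Solving simultaneously gives x1 = 11, x2 = 19.

x1 = 11, x2 = 19, minimum C = 559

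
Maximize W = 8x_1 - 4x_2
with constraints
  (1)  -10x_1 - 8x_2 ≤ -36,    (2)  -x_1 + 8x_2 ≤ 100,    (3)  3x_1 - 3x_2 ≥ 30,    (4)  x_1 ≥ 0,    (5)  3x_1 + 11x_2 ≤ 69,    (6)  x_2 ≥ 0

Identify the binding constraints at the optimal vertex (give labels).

(5) and (6)

Feasible corners and W = 8x_1 - 4x_2:
  (179/14, 39/14) → W = 638/7
  (10, 0) → W = 80
  (23, 0) → W = 184

The maximum is at (23, 0). Substituting into each constraint, equality holds for (5) and (6); the remaining constraints have slack.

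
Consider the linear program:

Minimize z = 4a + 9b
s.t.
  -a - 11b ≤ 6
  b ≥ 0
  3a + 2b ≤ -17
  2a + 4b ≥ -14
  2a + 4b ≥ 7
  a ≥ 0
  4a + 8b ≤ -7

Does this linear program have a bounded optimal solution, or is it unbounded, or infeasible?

Constraints 2a + 4b ≥ 7 and 4a + 8b ≤ -7 have parallel boundaries but demand opposite sides — no point can satisfy both, so the region is empty.

infeasible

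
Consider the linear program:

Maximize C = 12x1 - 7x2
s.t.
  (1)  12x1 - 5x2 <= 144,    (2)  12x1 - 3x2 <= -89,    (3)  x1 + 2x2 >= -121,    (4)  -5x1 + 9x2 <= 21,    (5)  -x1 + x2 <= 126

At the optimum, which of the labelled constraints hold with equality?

(2) and (3)

Extreme points and C = 12x1 - 7x2:
  (-541/27, -1363/27) → C = 3049/27
  (-246/31, -193/93) → C = -7505/93
  (-1131/19, -584/19) → C = -9484/19

The maximum is at (-541/27, -1363/27). Substituting into each constraint, equality holds for (2) and (3); the remaining constraints have slack.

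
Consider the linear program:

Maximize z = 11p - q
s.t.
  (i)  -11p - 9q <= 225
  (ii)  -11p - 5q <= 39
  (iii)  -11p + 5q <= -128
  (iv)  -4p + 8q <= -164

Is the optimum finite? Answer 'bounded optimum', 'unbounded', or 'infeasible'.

unbounded

From the feasible point (387/22, -93/2), moving in the direction (8, 4) keeps every constraint satisfied while z increases without bound.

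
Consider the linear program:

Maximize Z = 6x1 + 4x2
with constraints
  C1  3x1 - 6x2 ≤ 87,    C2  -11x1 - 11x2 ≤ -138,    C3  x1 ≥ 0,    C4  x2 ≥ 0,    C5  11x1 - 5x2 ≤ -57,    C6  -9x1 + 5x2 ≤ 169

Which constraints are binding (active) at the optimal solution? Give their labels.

C5 and C6

Feasible corners and Z = 6x1 + 4x2:
  (0, 138/11) → Z = 552/11
  (63/176, 195/16) → Z = 4479/88
  (0, 169/5) → Z = 676/5
  (56, 673/5) → Z = 4372/5

The maximum is at (56, 673/5). Substituting into each constraint, equality holds for C5 and C6; the remaining constraints have slack.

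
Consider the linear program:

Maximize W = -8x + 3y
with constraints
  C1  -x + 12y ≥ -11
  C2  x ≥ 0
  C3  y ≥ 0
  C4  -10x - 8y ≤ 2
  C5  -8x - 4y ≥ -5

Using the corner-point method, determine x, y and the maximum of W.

x = 0, y = 5/4, maximum W = 15/4

Extreme points and W = -8x + 3y:
  (0, 0) → W = 0
  (0, 5/4) → W = 15/4
  (5/8, 0) → W = -5

At the optimal vertex, x = 0 and -8x - 4y = -5.
Solving simultaneously gives x = 0, y = 5/4.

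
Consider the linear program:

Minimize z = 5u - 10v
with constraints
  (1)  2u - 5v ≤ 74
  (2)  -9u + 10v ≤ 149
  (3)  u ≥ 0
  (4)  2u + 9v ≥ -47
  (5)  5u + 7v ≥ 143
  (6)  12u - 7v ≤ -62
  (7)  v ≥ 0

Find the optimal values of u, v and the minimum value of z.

Corner points and z = 5u - 10v:
  (387/113, 2032/113) → z = -18385/113
  (141/19, 410/19) → z = -3395/19
  (81/17, 2026/119) → z = -1025/7

The binding constraints are -9u + 10v = 149 and 12u - 7v = -62.
Solving simultaneously gives u = 141/19, v = 410/19.

u = 141/19, v = 410/19, minimum z = -3395/19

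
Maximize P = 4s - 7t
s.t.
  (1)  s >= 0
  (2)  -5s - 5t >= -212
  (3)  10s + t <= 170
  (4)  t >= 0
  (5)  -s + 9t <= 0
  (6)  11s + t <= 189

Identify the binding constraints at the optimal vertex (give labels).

(3) and (4)

Extreme points and P = 4s - 7t:
  (0, 0) → P = 0
  (17, 0) → P = 68
  (1530/91, 170/91) → P = 4930/91

The maximum is at (17, 0). Substituting into each constraint, equality holds for (3) and (4); the remaining constraints have slack.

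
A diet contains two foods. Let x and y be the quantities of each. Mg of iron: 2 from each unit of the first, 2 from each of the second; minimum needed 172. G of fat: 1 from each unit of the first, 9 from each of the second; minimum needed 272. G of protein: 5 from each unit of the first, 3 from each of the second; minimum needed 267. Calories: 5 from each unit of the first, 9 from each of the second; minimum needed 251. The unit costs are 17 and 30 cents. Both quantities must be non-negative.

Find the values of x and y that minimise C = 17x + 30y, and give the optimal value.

The feasible region is unbounded (it extends along (0, 1), (1, 0)), but C strictly increases along every unbounded feasible direction, so there is no improving ray and the minimum is attained at a vertex.

The optimum lies where 2x + 2y = 172 and x + 9y = 272.
Solving simultaneously gives x = 251/4, y = 93/4.

x = 251/4, y = 93/4, minimum C = 7057/4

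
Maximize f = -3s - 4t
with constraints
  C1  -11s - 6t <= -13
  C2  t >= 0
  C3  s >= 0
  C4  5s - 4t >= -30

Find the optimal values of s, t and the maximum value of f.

s = 13/11, t = 0, maximum f = -39/11

The feasible region is unbounded (it extends along (4, 5), (1, 0)), but f strictly decreases along every unbounded feasible direction, so there is no improving ray and the maximum is attained at a vertex.

At the optimal vertex, -11s - 6t = -13 and t = 0.
Solving simultaneously gives s = 13/11, t = 0.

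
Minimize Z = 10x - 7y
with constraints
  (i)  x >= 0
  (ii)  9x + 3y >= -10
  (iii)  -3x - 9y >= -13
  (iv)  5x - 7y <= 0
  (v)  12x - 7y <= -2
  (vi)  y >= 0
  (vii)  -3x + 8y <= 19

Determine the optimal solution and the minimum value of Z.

x = 0, y = 13/9, minimum Z = -91/9

Vertices and Z = 10x - 7y:
  (0, 13/9) → Z = -91/9
  (0, 2/7) → Z = -2
  (73/129, 54/43) → Z = -404/129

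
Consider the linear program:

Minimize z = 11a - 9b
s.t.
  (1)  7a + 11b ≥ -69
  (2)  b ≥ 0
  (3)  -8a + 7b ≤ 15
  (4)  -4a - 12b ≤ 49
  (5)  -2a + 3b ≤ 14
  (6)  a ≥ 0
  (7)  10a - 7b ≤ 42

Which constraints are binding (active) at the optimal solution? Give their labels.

Corner points and z = 11a - 9b:
  (0, 0) → z = 0
  (21/5, 0) → z = 231/5
  (53/10, 41/5) → z = -31/2
  (0, 15/7) → z = -135/7
  (14, 14) → z = 28

The minimum is at (0, 15/7). Substituting into each constraint, equality holds for (3) and (6); the remaining constraints have slack.

(3) and (6)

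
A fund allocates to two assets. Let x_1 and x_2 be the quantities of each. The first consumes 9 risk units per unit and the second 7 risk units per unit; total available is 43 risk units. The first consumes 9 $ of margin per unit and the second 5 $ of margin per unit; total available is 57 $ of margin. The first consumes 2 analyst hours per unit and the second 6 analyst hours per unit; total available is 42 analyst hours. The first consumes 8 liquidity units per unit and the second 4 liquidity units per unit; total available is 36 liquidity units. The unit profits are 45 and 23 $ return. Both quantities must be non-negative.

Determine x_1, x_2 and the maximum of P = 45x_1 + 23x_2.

Extreme points and P = 45x_1 + 23x_2:
  (0, 0) → P = 0
  (0, 43/7) → P = 989/7
  (9/2, 0) → P = 405/2
  (4, 1) → P = 203

x_1 = 4, x_2 = 1, maximum P = 203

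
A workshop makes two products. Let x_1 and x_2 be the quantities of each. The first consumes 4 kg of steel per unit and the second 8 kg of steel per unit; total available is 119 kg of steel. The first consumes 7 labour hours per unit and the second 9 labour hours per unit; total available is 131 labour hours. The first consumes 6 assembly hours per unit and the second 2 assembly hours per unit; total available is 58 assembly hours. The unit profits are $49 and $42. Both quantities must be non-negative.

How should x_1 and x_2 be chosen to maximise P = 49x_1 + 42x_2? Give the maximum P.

x_1 = 13/2, x_2 = 19/2, maximum P = 1435/2

Corner points and P = 49x_1 + 42x_2:
  (0, 0) → P = 0
  (0, 131/9) → P = 1834/3
  (29/3, 0) → P = 1421/3
  (13/2, 19/2) → P = 1435/2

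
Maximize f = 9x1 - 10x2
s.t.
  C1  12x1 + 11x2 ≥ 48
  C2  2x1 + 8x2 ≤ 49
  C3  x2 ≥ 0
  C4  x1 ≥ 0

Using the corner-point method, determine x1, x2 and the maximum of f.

Feasible corners and f = 9x1 - 10x2:
  (4, 0) → f = 36
  (0, 48/11) → f = -480/11
  (49/2, 0) → f = 441/2
  (0, 49/8) → f = -245/4

The binding constraints are 2x1 + 8x2 = 49 and x2 = 0.
Solving simultaneously gives x1 = 49/2, x2 = 0.

x1 = 49/2, x2 = 0, maximum f = 441/2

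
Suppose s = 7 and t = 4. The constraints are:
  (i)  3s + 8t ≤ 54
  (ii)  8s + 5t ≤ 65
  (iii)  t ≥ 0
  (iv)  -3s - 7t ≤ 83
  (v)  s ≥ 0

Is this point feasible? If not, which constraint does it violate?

not feasible — violates (ii)

Constraint (ii): 8s + 5t = 76, which is not ≤ 65. All other constraints are satisfied.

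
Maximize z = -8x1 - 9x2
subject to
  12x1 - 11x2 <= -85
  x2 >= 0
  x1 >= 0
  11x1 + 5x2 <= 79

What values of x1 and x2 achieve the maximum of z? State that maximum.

Feasible corners and z = -8x1 - 9x2:
  (0, 85/11) → z = -765/11
  (444/181, 1883/181) → z = -20499/181
  (0, 79/5) → z = -711/5

The optimum lies where 12x1 - 11x2 = -85 and x1 = 0.
Solving simultaneously gives x1 = 0, x2 = 85/11.

x1 = 0, x2 = 85/11, maximum z = -765/11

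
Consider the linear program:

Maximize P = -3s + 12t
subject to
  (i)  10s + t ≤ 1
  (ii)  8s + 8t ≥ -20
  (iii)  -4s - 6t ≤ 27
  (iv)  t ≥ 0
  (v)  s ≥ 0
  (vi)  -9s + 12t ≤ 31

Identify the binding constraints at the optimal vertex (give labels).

Vertices and P = -3s + 12t:
  (1/10, 0) → P = -3/10
  (0, 1) → P = 12
  (0, 0) → P = 0

The maximum is at (0, 1). Substituting into each constraint, equality holds for (i) and (v); the remaining constraints have slack.

(i) and (v)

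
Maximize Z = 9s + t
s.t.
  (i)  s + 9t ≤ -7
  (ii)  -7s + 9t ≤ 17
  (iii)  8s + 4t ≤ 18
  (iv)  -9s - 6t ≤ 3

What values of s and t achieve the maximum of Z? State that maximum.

s = 10, t = -31/2, maximum Z = 149/2

Extreme points and Z = 9s + t:
  (95/34, -37/34) → Z = 409/17
  (1/5, -4/5) → Z = 1
  (10, -31/2) → Z = 149/2

The optimum lies where 8s + 4t = 18 and -9s - 6t = 3.
Solving simultaneously gives s = 10, t = -31/2.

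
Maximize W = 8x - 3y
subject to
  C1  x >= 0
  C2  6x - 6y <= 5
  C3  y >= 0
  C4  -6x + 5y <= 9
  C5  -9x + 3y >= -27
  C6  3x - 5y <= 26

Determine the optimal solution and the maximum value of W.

Vertices and W = 8x - 3y:
  (0, 0) → W = 0
  (0, 9/5) → W = -27/5
  (5/6, 0) → W = 20/3
  (49/12, 13/4) → W = 275/12
  (6, 9) → W = 21

The binding constraints are 6x - 6y = 5 and -9x + 3y = -27.
Solving simultaneously gives x = 49/12, y = 13/4.

x = 49/12, y = 13/4, maximum W = 275/12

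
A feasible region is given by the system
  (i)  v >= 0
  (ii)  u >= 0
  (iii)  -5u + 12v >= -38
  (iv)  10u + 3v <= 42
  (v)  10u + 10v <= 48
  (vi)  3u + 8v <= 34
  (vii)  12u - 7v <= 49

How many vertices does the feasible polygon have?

6

Of the 21 pairwise boundary intersections, those satisfying every inequality are:
  (0, 0)
  (49/12, 0)
  (0, 17/4)
  (138/35, 6/7)
  (441/106, 7/53)
  (22/25, 98/25)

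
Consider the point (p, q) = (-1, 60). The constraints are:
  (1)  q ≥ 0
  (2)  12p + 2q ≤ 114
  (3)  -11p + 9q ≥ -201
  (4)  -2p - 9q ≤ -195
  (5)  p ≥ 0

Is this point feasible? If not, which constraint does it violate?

Constraint (5): p = -1, which is not ≥ 0. All other constraints are satisfied.

not feasible — violates (5)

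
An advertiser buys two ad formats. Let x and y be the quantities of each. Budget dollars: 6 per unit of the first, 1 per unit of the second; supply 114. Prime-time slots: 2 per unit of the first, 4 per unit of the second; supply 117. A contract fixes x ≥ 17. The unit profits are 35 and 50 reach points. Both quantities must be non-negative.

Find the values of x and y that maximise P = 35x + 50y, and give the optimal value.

Corner points and P = 35x + 50y:
  (19, 0) → P = 665
  (17, 0) → P = 595
  (17, 12) → P = 1195

x = 17, y = 12, maximum P = 1195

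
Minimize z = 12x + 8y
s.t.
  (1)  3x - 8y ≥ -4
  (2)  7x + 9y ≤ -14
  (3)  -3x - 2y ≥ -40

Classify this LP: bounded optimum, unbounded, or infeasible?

From the feasible point (-148/83, -14/83), moving in the direction (-8, -3) keeps every constraint satisfied while z decreases without bound.

unbounded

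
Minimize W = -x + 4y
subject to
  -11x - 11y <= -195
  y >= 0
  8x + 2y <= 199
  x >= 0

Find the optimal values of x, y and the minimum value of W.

Vertices and W = -x + 4y:
  (195/11, 0) → W = -195/11
  (0, 195/11) → W = 780/11
  (199/8, 0) → W = -199/8
  (0, 199/2) → W = 398

At the optimal vertex, y = 0 and 8x + 2y = 199.
Solving simultaneously gives x = 199/8, y = 0.

x = 199/8, y = 0, minimum W = -199/8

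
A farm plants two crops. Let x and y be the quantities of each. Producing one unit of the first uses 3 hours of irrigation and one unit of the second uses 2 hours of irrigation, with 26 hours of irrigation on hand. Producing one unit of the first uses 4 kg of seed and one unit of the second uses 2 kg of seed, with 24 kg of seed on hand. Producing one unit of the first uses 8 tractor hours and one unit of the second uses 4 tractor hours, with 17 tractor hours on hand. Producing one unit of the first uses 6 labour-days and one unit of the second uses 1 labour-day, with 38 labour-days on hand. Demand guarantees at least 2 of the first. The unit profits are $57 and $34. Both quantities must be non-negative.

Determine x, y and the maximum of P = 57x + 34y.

x = 2, y = 1/4, maximum P = 245/2

Vertices and P = 57x + 34y:
  (17/8, 0) → P = 969/8
  (2, 0) → P = 114
  (2, 1/4) → P = 245/2

At the optimal vertex, 8x + 4y = 17 and x = 2.
Solving simultaneously gives x = 2, y = 1/4.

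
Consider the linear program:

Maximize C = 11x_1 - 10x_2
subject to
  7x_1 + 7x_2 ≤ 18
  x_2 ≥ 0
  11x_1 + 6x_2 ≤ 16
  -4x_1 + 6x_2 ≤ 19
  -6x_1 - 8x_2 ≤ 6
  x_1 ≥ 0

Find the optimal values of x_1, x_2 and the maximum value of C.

x_1 = 16/11, x_2 = 0, maximum C = 16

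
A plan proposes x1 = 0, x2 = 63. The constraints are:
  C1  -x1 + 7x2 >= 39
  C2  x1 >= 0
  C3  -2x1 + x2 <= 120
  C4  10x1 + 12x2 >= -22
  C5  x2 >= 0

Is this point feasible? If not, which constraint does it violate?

feasible

C1: 441 ≥ 39 ✓
C2: 0 ≥ 0 ✓
C3: 63 ≤ 120 ✓
C4: 756 ≥ -22 ✓
C5: 63 ≥ 0 ✓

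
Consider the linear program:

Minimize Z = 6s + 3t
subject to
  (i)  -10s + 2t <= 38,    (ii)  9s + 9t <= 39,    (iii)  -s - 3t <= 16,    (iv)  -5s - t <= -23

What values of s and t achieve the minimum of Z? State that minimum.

s = 85/14, t = -103/14, minimum Z = 201/14

The binding constraints are -s - 3t = 16 and -5s - t = -23.
Solving simultaneously gives s = 85/14, t = -103/14.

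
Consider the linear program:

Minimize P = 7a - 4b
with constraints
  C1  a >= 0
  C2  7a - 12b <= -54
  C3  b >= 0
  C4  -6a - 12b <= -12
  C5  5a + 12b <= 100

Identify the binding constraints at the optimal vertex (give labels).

Corner points and P = 7a - 4b:
  (0, 9/2) → P = -18
  (0, 25/3) → P = -100/3
  (23/6, 485/72) → P = -1/9

The minimum is at (0, 25/3). Substituting into each constraint, equality holds for C1 and C5; the remaining constraints have slack.

C1 and C5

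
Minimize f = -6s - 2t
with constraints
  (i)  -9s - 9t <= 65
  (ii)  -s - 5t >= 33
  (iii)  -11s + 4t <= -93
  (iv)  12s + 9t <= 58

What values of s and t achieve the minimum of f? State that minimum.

Extreme points and f = -6s - 2t:
  (577/135, -1552/135) → f = -358/135
  (41, -434/9) → f = -1346/9
  (333/59, -456/59) → f = -1086/59
  (587/51, -454/51) → f = -2614/51

s = 41, t = -434/9, minimum f = -1346/9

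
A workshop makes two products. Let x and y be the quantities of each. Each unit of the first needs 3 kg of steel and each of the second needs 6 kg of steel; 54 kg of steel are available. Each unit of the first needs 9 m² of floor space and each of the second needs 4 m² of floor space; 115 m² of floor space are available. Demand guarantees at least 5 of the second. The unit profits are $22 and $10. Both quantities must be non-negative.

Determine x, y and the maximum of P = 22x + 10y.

x = 8, y = 5, maximum P = 226

Feasible corners and P = 22x + 10y:
  (0, 9) → P = 90
  (0, 5) → P = 50
  (8, 5) → P = 226

The optimum lies where 3x + 6y = 54 and y = 5.
Solving simultaneously gives x = 8, y = 5.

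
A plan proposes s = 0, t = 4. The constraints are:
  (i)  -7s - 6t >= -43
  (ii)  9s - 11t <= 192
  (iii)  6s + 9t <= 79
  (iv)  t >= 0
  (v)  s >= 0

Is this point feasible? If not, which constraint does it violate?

(i): -24 ≥ -43 ✓
(ii): -44 ≤ 192 ✓
(iii): 36 ≤ 79 ✓
(iv): 4 ≥ 0 ✓
(v): 0 ≥ 0 ✓

feasible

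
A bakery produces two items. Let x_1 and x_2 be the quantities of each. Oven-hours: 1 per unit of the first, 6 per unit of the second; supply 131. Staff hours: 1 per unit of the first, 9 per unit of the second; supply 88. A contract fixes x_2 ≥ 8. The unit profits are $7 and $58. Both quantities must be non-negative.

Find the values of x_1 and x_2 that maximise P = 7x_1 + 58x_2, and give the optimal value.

Extreme points and P = 7x_1 + 58x_2:
  (0, 88/9) → P = 5104/9
  (0, 8) → P = 464
  (16, 8) → P = 576

The binding constraints are x_1 + 9x_2 = 88 and x_2 = 8.
Solving simultaneously gives x_1 = 16, x_2 = 8.

x_1 = 16, x_2 = 8, maximum P = 576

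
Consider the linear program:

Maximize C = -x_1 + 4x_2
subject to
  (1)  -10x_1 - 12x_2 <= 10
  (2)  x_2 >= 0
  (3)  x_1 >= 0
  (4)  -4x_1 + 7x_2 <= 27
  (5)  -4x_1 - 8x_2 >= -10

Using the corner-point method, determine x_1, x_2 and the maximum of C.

At the optimal vertex, x_1 = 0 and -4x_1 - 8x_2 = -10.
Solving simultaneously gives x_1 = 0, x_2 = 5/4.

x_1 = 0, x_2 = 5/4, maximum C = 5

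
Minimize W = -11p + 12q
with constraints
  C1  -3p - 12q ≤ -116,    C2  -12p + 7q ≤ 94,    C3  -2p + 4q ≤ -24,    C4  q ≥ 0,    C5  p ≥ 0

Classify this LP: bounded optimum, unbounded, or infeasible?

From the feasible point (188/9, 40/9), moving in the direction (4, 2) keeps every constraint satisfied while W decreases without bound.

unbounded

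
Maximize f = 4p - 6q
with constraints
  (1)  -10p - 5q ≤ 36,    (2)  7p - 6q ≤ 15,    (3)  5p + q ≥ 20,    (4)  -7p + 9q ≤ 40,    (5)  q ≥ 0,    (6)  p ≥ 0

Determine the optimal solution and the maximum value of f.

Corner points and f = 4p - 6q:
  (135/37, 65/37) → f = 150/37
  (125/7, 55/3) → f = -270/7
  (35/13, 85/13) → f = -370/13

The binding constraints are 7p - 6q = 15 and 5p + q = 20.
Solving simultaneously gives p = 135/37, q = 65/37.

p = 135/37, q = 65/37, maximum f = 150/37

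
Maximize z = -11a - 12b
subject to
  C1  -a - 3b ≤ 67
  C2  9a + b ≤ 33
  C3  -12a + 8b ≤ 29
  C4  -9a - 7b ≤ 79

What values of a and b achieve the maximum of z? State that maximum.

Corner points and z = -11a - 12b:
  (235/84, 219/28) → z = -10469/84
  (155/27, -56/3) → z = 4343/27
  (-835/156, -229/52) → z = 17429/156

The optimum lies where 9a + b = 33 and -9a - 7b = 79.
Solving simultaneously gives a = 155/27, b = -56/3.

a = 155/27, b = -56/3, maximum z = 4343/27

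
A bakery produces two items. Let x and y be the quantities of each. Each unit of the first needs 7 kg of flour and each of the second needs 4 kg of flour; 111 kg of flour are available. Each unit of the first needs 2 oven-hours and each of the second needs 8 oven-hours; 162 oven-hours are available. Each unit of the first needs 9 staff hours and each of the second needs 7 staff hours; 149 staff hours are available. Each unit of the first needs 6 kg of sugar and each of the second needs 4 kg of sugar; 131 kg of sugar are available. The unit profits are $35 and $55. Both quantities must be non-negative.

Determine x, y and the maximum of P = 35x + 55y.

x = 1, y = 20, maximum P = 1135

At the optimal vertex, 2x + 8y = 162 and 9x + 7y = 149.
Solving simultaneously gives x = 1, y = 20.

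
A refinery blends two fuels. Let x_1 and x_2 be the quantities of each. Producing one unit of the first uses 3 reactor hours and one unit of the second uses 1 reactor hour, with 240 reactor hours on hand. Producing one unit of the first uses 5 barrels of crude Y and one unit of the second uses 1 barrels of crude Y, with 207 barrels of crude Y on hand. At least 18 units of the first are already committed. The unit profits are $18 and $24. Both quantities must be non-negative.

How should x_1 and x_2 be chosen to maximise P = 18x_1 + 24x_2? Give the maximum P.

x_1 = 18, x_2 = 117, maximum P = 3132

Extreme points and P = 18x_1 + 24x_2:
  (207/5, 0) → P = 3726/5
  (18, 0) → P = 324
  (18, 117) → P = 3132

At the optimal vertex, 5x_1 + x_2 = 207 and x_1 = 18.
Solving simultaneously gives x_1 = 18, x_2 = 117.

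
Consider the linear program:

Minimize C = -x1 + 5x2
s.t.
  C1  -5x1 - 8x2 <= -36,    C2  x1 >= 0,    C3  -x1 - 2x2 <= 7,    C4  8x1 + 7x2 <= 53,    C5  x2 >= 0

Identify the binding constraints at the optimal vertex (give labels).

C1 and C4

Feasible corners and C = -x1 + 5x2:
  (0, 9/2) → C = 45/2
  (172/29, 23/29) → C = -57/29
  (0, 53/7) → C = 265/7

The minimum is at (172/29, 23/29). Substituting into each constraint, equality holds for C1 and C4; the remaining constraints have slack.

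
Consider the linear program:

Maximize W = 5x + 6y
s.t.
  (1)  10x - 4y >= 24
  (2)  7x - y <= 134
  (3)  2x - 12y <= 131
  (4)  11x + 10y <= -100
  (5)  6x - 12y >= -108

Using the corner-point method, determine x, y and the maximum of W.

x = -10/9, y = -79/9, maximum W = -524/9

Corner points and W = 5x + 6y:
  (-59/28, -631/56) → W = -547/7
  (-10/9, -79/9) → W = -524/9
  (55/76, -1641/152) → W = -1162/19

The binding constraints are 10x - 4y = 24 and 11x + 10y = -100.
Solving simultaneously gives x = -10/9, y = -79/9.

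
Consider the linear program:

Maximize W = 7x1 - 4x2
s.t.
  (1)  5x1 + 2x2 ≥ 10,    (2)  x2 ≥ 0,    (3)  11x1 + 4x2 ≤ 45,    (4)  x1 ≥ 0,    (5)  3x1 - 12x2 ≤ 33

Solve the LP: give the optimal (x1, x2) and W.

x1 = 45/11, x2 = 0, maximum W = 315/11

Vertices and W = 7x1 - 4x2:
  (2, 0) → W = 14
  (0, 5) → W = -20
  (45/11, 0) → W = 315/11
  (0, 45/4) → W = -45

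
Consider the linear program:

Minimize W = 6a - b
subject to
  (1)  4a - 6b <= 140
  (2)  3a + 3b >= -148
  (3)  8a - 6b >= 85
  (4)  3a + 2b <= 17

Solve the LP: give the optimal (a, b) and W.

a = -55/4, b = -65/2, minimum W = -50

Feasible corners and W = 6a - b:
  (-55/4, -65/2) → W = -50
  (191/13, -176/13) → W = 1322/13
  (8, -7/2) → W = 103/2

At the optimal vertex, 4a - 6b = 140 and 8a - 6b = 85.
Solving simultaneously gives a = -55/4, b = -65/2.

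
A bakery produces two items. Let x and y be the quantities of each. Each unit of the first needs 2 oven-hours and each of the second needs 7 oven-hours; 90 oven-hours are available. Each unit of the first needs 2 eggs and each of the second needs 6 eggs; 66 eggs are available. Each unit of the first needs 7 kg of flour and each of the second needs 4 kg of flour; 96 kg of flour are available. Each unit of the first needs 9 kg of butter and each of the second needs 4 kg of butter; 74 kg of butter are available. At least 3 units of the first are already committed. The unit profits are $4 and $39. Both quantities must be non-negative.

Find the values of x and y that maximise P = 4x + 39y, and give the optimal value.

Vertices and P = 4x + 39y:
  (74/9, 0) → P = 296/9
  (3, 0) → P = 12
  (90/23, 223/23) → P = 9057/23
  (3, 10) → P = 402

x = 3, y = 10, maximum P = 402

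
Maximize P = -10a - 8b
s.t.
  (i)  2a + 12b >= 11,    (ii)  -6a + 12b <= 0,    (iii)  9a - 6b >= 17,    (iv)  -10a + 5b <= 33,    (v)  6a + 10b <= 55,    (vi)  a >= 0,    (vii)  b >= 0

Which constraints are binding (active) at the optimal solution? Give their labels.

Corner points and P = -10a - 8b:
  (9/4, 13/24) → P = -161/6
  (11/2, 0) → P = -55
  (17/6, 17/12) → P = -119/3
  (5, 5/2) → P = -70
  (55/6, 0) → P = -275/3

The maximum is at (9/4, 13/24). Substituting into each constraint, equality holds for (i) and (iii); the remaining constraints have slack.

(i) and (iii)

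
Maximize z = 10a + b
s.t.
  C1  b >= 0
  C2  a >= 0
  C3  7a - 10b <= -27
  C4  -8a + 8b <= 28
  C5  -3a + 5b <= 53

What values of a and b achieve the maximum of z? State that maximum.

a = 79, b = 58, maximum z = 848

Vertices and z = 10a + b:
  (0, 27/10) → z = 27/10
  (0, 7/2) → z = 7/2
  (79, 58) → z = 848
  (71/4, 85/4) → z = 795/4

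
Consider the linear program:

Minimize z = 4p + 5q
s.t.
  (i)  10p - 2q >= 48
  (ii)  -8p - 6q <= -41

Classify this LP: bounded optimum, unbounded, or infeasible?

unbounded

From the feasible point (185/38, 13/38), moving in the direction (6, -8) keeps every constraint satisfied while z decreases without bound.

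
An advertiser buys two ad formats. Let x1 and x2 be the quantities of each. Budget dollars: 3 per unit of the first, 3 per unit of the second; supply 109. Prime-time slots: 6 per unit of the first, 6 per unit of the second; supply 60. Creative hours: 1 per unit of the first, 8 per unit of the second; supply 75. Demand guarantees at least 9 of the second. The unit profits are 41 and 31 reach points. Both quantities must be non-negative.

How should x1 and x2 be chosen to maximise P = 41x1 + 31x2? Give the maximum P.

Corner points and P = 41x1 + 31x2:
  (0, 75/8) → P = 2325/8
  (0, 9) → P = 279
  (5/7, 65/7) → P = 2220/7
  (1, 9) → P = 320

x1 = 1, x2 = 9, maximum P = 320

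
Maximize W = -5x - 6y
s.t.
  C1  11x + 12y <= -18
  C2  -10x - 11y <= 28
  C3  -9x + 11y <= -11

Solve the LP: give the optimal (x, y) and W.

x = 138, y = -128, maximum W = 78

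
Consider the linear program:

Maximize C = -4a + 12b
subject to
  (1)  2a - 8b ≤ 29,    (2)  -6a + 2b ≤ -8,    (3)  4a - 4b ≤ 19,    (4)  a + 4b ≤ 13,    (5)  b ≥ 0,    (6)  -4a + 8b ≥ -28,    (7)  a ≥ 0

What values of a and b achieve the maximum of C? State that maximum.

Feasible corners and C = -4a + 12b:
  (29/13, 35/13) → C = 304/13
  (4/3, 0) → C = -16/3
  (32/5, 33/20) → C = -29/5
  (19/4, 0) → C = -19

a = 29/13, b = 35/13, maximum C = 304/13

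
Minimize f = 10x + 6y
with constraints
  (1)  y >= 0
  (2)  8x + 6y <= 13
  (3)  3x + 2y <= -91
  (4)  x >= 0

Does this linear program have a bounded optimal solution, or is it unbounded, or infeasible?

infeasible

The boundaries y = 0 and 8x + 6y = 13 meet at (13/8, 0), but that point violates 3x + 2y ≤ -91. Every candidate vertex is excluded by some other constraint, so the feasible region is empty.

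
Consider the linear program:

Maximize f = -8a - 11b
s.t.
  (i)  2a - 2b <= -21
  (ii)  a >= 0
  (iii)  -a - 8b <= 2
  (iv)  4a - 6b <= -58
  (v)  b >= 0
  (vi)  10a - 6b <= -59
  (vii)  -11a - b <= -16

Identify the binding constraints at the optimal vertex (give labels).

(i) and (vii)

Extreme points and f = -8a - 11b:
  (1, 23/2) → f = -269/2
  (11/24, 263/24) → f = -2981/24
  (0, 16) → f = -176
The feasible region is unbounded (it extends along (0, 1), (3, 5)), but f strictly decreases along every unbounded feasible direction, so there is no improving ray and the maximum is attained at a vertex.

The maximum is at (11/24, 263/24). Substituting into each constraint, equality holds for (i) and (vii); the remaining constraints have slack.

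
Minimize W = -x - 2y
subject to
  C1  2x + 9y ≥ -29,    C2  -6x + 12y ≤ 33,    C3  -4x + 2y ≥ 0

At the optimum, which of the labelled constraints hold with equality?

C2 and C3

Feasible corners and W = -x - 2y:
  (-215/26, -18/13) → W = 287/26
  (-29/20, -29/10) → W = 29/4
  (11/6, 11/3) → W = -55/6

The minimum is at (11/6, 11/3). Substituting into each constraint, equality holds for C2 and C3; the remaining constraints have slack.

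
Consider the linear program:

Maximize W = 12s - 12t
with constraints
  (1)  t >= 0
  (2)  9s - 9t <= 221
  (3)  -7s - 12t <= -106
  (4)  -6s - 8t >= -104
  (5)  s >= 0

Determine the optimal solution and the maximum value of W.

Corner points and W = 12s - 12t:
  (106/7, 0) → W = 1272/7
  (52/3, 0) → W = 208
  (0, 53/6) → W = -106
  (0, 13) → W = -156

At the optimal vertex, t = 0 and -6s - 8t = -104.
Solving simultaneously gives s = 52/3, t = 0.

s = 52/3, t = 0, maximum W = 208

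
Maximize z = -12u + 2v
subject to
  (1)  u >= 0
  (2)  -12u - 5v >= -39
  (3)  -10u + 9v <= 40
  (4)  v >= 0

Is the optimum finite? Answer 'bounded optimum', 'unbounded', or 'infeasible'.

bounded optimum

Extreme points and z = -12u + 2v:
  (0, 40/9) → z = 80/9
  (0, 0) → z = 0
  (151/158, 435/79) → z = -36/79
  (13/4, 0) → z = -39
The feasible region has finitely many vertices and no improving ray; the maximum is 80/9 at (0, 40/9).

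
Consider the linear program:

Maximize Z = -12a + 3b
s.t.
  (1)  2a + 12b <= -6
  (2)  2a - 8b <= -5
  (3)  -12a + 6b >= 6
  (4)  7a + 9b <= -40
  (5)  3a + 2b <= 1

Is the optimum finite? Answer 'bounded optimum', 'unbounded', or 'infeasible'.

unbounded

From the feasible point (-71/11, 19/33), moving in the direction (-12, 2) keeps every constraint satisfied while Z increases without bound.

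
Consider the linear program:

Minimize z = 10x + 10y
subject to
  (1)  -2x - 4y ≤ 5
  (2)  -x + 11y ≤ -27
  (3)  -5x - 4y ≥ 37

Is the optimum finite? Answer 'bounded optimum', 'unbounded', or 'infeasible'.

infeasible

The boundaries -2x - 4y = 5 and -x + 11y = -27 meet at (53/26, -59/26), but that point violates -5x - 4y ≥ 37. Every candidate vertex is excluded by some other constraint, so the feasible region is empty.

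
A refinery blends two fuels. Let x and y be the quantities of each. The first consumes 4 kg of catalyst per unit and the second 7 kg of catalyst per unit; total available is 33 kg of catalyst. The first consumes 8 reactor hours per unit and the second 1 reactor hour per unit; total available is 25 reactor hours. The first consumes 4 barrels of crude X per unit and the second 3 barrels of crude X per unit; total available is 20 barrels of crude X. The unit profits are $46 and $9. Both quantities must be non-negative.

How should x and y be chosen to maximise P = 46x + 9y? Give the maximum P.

Extreme points and P = 46x + 9y:
  (0, 0) → P = 0
  (0, 33/7) → P = 297/7
  (25/8, 0) → P = 575/4
  (41/16, 13/4) → P = 1177/8
  (11/4, 3) → P = 307/2

The optimum lies where 8x + y = 25 and 4x + 3y = 20.
Solving simultaneously gives x = 11/4, y = 3.

x = 11/4, y = 3, maximum P = 307/2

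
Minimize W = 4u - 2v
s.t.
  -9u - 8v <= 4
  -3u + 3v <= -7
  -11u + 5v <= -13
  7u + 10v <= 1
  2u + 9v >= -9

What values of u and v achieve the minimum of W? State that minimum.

u = 12/11, v = -41/33, minimum W = 226/33

The binding constraints are -3u + 3v = -7 and 2u + 9v = -9.
Solving simultaneously gives u = 12/11, v = -41/33.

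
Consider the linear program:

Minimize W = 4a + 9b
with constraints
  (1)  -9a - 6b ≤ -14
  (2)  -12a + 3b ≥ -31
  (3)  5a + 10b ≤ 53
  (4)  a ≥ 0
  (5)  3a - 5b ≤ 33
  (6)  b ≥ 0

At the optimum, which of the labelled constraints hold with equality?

Vertices and W = 4a + 9b:
  (0, 7/3) → W = 21
  (14/9, 0) → W = 56/9
  (469/135, 481/135) → W = 1241/27
  (31/12, 0) → W = 31/3
  (0, 53/10) → W = 477/10

The minimum is at (14/9, 0). Substituting into each constraint, equality holds for (1) and (6); the remaining constraints have slack.

(1) and (6)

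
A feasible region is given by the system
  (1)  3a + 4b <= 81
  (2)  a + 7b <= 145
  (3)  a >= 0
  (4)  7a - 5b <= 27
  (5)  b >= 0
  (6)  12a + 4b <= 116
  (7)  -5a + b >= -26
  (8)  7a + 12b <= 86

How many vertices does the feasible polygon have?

5

Intersecting each pair of boundary lines and keeping only the points that satisfy every inequality leaves:
  (0, 0)
  (0, 43/6)
  (27/7, 0)
  (103/18, 47/18)
  (398/67, 248/67)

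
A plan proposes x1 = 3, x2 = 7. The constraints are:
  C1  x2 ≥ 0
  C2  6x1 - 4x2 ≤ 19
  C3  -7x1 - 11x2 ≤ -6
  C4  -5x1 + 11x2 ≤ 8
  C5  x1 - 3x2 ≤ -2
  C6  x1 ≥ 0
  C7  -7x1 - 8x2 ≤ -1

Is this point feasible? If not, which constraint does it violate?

Constraint C4: -5x1 + 11x2 = 62, which is not ≤ 8. All other constraints are satisfied.

not feasible — violates C4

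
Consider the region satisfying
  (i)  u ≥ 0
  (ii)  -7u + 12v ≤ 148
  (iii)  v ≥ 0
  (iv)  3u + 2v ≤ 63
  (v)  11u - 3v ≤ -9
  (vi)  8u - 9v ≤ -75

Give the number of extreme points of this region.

Of the 15 pairwise boundary intersections, those satisfying every inequality are:
  (0, 37/3)
  (0, 25/3)
  (112/37, 1565/111)
  (48/25, 251/25)

4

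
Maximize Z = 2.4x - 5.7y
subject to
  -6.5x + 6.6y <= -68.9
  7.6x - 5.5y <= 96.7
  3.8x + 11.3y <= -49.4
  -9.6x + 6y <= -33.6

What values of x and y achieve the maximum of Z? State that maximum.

Vertices and Z = 2.4x - 5.7y:
  (767/167, -988/167) → Z = 37362/835
  (-1597/203, -3692/203) → Z = 12294/145
  (82101/10678, -1955/281) → Z = 3102477/53390
  (-659/12, -1402/15) → Z = 10024/25

At the optimal vertex, 7.6x - 5.5y = 96.7 and -9.6x + 6y = -33.6.
Solving simultaneously gives x = -659/12, y = -1402/15.

x = -659/12, y = -1402/15, maximum Z = 10024/25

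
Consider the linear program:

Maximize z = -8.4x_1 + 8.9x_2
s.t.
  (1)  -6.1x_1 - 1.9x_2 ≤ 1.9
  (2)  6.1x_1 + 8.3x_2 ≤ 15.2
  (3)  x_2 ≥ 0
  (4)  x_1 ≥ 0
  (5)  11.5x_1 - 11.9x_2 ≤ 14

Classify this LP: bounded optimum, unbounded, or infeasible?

Feasible corners and z = -8.4x_1 + 8.9x_2:
  (0, 152/83) → z = 6764/415
  (7427/4201, 2235/4201) → z = -424953/42010
  (0, 0) → z = 0
  (28/23, 0) → z = -1176/115
The feasible region has finitely many vertices and no improving ray; the maximum is 6764/415 at (0, 152/83).

bounded optimum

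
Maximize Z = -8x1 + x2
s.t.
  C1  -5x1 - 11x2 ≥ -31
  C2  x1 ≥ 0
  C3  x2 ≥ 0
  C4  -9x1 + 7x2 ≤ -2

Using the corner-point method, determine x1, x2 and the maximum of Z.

Feasible corners and Z = -8x1 + x2:
  (31/5, 0) → Z = -248/5
  (239/134, 269/134) → Z = -1643/134
  (2/9, 0) → Z = -16/9

x1 = 2/9, x2 = 0, maximum Z = -16/9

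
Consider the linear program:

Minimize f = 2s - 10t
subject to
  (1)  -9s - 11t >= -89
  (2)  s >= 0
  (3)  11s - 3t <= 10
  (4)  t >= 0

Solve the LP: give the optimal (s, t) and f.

s = 0, t = 89/11, minimum f = -890/11

Corner points and f = 2s - 10t:
  (0, 89/11) → f = -890/11
  (377/148, 889/148) → f = -2034/37
  (0, 0) → f = 0
  (10/11, 0) → f = 20/11

The optimum lies where -9s - 11t = -89 and s = 0.
Solving simultaneously gives s = 0, t = 89/11.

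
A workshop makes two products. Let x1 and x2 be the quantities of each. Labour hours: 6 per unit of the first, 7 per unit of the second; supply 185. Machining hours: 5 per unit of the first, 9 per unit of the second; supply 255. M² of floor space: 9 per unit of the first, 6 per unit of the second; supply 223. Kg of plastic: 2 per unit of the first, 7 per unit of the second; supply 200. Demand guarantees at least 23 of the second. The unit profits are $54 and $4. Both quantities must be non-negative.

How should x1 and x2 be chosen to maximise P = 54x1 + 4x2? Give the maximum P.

x1 = 4, x2 = 23, maximum P = 308

Corner points and P = 54x1 + 4x2:
  (0, 185/7) → P = 740/7
  (0, 23) → P = 92
  (4, 23) → P = 308

The optimum lies where 6x1 + 7x2 = 185 and x2 = 23.
Solving simultaneously gives x1 = 4, x2 = 23.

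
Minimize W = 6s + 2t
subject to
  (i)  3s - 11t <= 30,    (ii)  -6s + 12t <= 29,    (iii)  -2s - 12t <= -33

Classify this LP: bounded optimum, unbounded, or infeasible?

Feasible corners and W = 6s + 2t:
  (723/58, 39/58) → W = 2208/29
  (1/2, 8/3) → W = 25/3
The feasible region has finitely many vertices and no improving ray; the minimum is 25/3 at (1/2, 8/3).

bounded optimum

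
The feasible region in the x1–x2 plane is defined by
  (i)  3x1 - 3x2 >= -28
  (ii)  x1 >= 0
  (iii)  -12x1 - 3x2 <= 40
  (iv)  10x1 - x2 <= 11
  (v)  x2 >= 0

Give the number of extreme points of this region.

4

Intersecting each pair of boundary lines and keeping only the points that satisfy every inequality leaves:
  (0, 28/3)
  (61/27, 313/27)
  (0, 0)
  (11/10, 0)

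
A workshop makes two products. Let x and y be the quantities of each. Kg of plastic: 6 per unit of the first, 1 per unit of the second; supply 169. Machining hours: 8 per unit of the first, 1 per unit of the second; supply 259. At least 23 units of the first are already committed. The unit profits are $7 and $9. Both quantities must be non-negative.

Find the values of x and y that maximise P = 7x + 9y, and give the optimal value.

Vertices and P = 7x + 9y:
  (169/6, 0) → P = 1183/6
  (23, 0) → P = 161
  (23, 31) → P = 440

x = 23, y = 31, maximum P = 440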